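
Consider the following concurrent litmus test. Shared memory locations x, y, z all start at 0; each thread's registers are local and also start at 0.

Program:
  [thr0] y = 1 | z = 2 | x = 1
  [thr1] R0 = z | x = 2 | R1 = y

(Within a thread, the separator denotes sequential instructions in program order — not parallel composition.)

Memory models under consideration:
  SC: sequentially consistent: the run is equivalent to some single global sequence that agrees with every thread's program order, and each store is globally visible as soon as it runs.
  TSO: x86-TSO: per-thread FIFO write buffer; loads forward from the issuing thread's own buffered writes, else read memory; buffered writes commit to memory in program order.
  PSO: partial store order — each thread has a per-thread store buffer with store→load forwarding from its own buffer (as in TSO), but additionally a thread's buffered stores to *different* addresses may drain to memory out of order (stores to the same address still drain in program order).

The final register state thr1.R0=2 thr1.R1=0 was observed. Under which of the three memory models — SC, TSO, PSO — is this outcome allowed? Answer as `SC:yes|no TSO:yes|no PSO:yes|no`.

SC:no TSO:no PSO:yes

outcome vector order: (thr1.R0,thr1.R1)
under SC → 0/0 0/1 2/1
under TSO → 0/0 0/1 2/1
under PSO → 0/0 0/1 2/0 2/1
target 2/0 ∈ {PSO}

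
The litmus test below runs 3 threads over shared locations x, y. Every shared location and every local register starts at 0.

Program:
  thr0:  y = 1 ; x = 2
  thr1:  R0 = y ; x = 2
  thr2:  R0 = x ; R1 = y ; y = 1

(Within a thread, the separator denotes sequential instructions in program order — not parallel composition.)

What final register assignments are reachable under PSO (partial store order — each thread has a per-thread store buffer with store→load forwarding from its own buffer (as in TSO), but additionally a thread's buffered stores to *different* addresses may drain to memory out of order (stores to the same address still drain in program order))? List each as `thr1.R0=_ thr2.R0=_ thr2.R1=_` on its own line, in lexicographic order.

outcome vector order: (thr1.R0,thr2.R0,thr2.R1)
|PSO outcomes| = 8

thr1.R0=0 thr2.R0=0 thr2.R1=0
thr1.R0=0 thr2.R0=0 thr2.R1=1
thr1.R0=0 thr2.R0=2 thr2.R1=0
thr1.R0=0 thr2.R0=2 thr2.R1=1
thr1.R0=1 thr2.R0=0 thr2.R1=0
thr1.R0=1 thr2.R0=0 thr2.R1=1
thr1.R0=1 thr2.R0=2 thr2.R1=0
thr1.R0=1 thr2.R0=2 thr2.R1=1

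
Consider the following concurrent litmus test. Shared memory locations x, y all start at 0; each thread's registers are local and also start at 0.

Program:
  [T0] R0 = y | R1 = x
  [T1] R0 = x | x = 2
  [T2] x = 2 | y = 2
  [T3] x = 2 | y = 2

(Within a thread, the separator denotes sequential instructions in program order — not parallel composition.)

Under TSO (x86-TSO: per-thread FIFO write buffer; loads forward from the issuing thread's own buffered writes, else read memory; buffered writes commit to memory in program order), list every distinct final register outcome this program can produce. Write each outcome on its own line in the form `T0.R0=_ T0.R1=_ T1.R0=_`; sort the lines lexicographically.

T0.R0=0 T0.R1=0 T1.R0=0
T0.R0=0 T0.R1=0 T1.R0=2
T0.R0=0 T0.R1=2 T1.R0=0
T0.R0=0 T0.R1=2 T1.R0=2
T0.R0=2 T0.R1=2 T1.R0=0
T0.R0=2 T0.R1=2 T1.R0=2

outcome vector order: (T0.R0,T0.R1,T1.R0)
|TSO outcomes| = 6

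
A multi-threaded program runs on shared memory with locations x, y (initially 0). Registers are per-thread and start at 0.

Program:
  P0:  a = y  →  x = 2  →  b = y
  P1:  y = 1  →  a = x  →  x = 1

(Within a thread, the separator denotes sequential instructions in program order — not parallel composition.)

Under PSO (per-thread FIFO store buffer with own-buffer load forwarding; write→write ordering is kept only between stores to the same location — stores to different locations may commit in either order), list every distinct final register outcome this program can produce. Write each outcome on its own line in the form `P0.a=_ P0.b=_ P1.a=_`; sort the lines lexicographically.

outcome vector order: (P0.a,P0.b,P1.a)
|PSO outcomes| = 6

P0.a=0 P0.b=0 P1.a=0
P0.a=0 P0.b=0 P1.a=2
P0.a=0 P0.b=1 P1.a=0
P0.a=0 P0.b=1 P1.a=2
P0.a=1 P0.b=1 P1.a=0
P0.a=1 P0.b=1 P1.a=2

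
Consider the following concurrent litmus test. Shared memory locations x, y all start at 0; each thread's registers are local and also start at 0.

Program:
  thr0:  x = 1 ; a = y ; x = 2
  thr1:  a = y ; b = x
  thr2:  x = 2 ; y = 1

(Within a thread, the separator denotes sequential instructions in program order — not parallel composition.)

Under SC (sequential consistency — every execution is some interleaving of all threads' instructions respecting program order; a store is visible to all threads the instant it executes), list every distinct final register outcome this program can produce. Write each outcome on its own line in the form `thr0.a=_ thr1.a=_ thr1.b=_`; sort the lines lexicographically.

thr0.a=0 thr1.a=0 thr1.b=0
thr0.a=0 thr1.a=0 thr1.b=1
thr0.a=0 thr1.a=0 thr1.b=2
thr0.a=0 thr1.a=1 thr1.b=1
thr0.a=0 thr1.a=1 thr1.b=2
thr0.a=1 thr1.a=0 thr1.b=0
thr0.a=1 thr1.a=0 thr1.b=1
thr0.a=1 thr1.a=0 thr1.b=2
thr0.a=1 thr1.a=1 thr1.b=1
thr0.a=1 thr1.a=1 thr1.b=2

outcome vector order: (thr0.a,thr1.a,thr1.b)
|SC outcomes| = 10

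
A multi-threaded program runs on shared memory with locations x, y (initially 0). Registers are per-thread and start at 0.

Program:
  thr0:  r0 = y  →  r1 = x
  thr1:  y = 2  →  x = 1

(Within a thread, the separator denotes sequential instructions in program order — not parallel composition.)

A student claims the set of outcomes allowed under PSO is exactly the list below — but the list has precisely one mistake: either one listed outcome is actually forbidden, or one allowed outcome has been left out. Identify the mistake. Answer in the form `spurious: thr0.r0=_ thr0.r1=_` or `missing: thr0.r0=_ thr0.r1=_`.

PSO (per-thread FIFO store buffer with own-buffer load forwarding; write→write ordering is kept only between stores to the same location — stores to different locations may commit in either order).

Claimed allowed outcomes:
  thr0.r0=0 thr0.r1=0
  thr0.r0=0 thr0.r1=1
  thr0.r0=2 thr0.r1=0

missing: thr0.r0=2 thr0.r1=1

outcome vector order: (thr0.r0,thr0.r1)
PSO (4): 0/0; 0/1; 2/0; 2/1
PSO∖claimed = {2/1}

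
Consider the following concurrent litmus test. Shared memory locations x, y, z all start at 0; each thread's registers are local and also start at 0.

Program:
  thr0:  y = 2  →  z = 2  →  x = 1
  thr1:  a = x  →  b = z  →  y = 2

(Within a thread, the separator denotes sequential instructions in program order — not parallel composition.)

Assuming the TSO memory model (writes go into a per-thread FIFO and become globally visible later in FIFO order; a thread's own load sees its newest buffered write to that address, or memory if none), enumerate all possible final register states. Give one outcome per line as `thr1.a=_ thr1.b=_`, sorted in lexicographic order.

outcome vector order: (thr1.a,thr1.b)
|TSO outcomes| = 3

thr1.a=0 thr1.b=0
thr1.a=0 thr1.b=2
thr1.a=1 thr1.b=2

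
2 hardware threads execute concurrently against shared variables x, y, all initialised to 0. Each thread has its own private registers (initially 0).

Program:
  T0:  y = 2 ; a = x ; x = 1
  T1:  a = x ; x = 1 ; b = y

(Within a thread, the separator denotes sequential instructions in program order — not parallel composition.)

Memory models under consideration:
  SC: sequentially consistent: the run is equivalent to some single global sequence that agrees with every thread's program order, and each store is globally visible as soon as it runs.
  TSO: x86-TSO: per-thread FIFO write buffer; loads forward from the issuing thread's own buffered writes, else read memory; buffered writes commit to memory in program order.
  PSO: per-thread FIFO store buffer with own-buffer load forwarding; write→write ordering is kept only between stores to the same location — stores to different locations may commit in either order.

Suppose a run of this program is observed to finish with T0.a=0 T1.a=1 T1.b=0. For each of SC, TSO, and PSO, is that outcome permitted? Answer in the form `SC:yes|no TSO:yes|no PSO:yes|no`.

SC:no TSO:no PSO:yes

outcome vector order: (T0.a,T1.a,T1.b)
SC (4): (0,0,2), (0,1,2), (1,0,0), (1,0,2)
TSO (5): (0,0,0), (0,0,2), (0,1,2), (1,0,0), (1,0,2)
PSO (6): (0,0,0), (0,0,2), (0,1,0), (0,1,2), (1,0,0), (1,0,2)
target (0,1,0) ∈ {PSO}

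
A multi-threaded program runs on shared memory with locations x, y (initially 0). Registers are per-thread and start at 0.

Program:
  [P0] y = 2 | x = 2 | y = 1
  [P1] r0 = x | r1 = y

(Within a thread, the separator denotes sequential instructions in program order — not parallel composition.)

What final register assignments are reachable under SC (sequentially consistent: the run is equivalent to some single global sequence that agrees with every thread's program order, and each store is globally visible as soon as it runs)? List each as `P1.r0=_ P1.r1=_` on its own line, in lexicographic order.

P1.r0=0 P1.r1=0
P1.r0=0 P1.r1=1
P1.r0=0 P1.r1=2
P1.r0=2 P1.r1=1
P1.r0=2 P1.r1=2

outcome vector order: (P1.r0,P1.r1)
|SC outcomes| = 5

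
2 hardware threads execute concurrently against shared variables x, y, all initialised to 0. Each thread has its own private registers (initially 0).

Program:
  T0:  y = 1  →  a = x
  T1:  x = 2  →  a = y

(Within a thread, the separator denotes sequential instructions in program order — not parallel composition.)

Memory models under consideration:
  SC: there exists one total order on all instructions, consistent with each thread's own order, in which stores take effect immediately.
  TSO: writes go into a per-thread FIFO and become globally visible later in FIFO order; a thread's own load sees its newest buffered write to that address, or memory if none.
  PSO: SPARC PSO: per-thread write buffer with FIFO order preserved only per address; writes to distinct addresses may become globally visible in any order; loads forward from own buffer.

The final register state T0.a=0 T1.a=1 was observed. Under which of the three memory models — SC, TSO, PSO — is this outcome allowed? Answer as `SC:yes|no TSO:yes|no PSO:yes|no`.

outcome vector order: (T0.a,T1.a)
SC (3): <0 1>, <2 0>, <2 1>
TSO (4): <0 0>, <0 1>, <2 0>, <2 1>
PSO (4): <0 0>, <0 1>, <2 0>, <2 1>
target <0 1> ∈ {SC,TSO,PSO}

SC:yes TSO:yes PSO:yes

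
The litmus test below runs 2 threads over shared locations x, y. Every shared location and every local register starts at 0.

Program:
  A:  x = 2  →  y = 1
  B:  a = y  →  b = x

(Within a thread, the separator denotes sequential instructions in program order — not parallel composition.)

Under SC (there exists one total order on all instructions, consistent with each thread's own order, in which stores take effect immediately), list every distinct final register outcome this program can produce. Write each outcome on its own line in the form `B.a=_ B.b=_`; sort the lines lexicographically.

outcome vector order: (B.a,B.b)
|SC outcomes| = 3

B.a=0 B.b=0
B.a=0 B.b=2
B.a=1 B.b=2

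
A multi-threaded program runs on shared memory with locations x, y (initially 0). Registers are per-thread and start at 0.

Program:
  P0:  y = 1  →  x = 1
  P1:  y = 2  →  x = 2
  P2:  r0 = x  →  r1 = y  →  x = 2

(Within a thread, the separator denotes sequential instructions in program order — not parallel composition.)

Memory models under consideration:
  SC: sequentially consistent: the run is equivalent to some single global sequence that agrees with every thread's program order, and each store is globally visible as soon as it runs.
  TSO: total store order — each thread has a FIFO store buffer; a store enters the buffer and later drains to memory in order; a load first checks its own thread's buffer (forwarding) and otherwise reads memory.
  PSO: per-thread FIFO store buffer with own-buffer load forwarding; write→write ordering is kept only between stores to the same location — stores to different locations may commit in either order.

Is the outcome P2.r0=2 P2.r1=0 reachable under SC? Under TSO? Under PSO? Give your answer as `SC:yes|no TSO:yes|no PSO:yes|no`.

SC:no TSO:no PSO:yes

outcome vector order: (P2.r0,P2.r1)
under SC → (0,0); (0,1); (0,2); (1,1); (1,2); (2,1); (2,2)
under TSO → (0,0); (0,1); (0,2); (1,1); (1,2); (2,1); (2,2)
under PSO → (0,0); (0,1); (0,2); (1,0); (1,1); (1,2); (2,0); (2,1); (2,2)
target (2,0) ∈ {PSO}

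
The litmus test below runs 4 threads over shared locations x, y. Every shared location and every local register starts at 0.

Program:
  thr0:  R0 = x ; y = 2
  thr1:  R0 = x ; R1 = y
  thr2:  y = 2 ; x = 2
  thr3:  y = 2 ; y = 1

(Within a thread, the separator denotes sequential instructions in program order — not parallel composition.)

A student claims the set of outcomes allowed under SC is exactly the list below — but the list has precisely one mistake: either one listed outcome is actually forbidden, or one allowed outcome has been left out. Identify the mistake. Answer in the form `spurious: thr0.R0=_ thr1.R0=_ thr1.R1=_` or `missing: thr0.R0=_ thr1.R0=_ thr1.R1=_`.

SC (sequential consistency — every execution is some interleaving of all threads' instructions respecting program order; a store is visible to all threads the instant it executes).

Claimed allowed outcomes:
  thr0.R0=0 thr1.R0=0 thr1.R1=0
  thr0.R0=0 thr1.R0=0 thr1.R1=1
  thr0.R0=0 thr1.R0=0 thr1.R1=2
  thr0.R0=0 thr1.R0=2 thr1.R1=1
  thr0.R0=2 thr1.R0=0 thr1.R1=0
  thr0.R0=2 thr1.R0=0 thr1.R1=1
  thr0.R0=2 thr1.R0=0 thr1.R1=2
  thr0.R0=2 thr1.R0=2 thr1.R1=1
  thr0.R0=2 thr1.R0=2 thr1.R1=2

outcome vector order: (thr0.R0,thr1.R0,thr1.R1)
[SC] allowed = {<0 0 0>, <0 0 1>, <0 0 2>, <0 2 1>, <0 2 2>, <2 0 0>, <2 0 1>, <2 0 2>, <2 2 1>, <2 2 2>}
SC∖claimed = {<0 2 2>}

missing: thr0.R0=0 thr1.R0=2 thr1.R1=2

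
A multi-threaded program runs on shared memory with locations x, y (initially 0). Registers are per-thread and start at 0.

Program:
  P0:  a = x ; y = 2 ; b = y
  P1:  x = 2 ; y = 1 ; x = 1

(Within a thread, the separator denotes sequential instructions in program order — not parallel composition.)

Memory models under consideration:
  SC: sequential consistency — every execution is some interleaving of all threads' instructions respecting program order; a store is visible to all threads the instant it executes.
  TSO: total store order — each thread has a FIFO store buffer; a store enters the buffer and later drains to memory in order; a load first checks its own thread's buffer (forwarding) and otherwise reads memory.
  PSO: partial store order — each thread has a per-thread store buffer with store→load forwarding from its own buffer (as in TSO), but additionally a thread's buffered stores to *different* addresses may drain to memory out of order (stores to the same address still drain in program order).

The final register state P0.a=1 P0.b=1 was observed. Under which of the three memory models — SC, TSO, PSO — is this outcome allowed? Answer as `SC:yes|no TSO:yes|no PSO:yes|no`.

outcome vector order: (P0.a,P0.b)
under SC → 01; 02; 12; 21; 22
under TSO → 01; 02; 12; 21; 22
under PSO → 01; 02; 11; 12; 21; 22
target 11 ∈ {PSO}

SC:no TSO:no PSO:yes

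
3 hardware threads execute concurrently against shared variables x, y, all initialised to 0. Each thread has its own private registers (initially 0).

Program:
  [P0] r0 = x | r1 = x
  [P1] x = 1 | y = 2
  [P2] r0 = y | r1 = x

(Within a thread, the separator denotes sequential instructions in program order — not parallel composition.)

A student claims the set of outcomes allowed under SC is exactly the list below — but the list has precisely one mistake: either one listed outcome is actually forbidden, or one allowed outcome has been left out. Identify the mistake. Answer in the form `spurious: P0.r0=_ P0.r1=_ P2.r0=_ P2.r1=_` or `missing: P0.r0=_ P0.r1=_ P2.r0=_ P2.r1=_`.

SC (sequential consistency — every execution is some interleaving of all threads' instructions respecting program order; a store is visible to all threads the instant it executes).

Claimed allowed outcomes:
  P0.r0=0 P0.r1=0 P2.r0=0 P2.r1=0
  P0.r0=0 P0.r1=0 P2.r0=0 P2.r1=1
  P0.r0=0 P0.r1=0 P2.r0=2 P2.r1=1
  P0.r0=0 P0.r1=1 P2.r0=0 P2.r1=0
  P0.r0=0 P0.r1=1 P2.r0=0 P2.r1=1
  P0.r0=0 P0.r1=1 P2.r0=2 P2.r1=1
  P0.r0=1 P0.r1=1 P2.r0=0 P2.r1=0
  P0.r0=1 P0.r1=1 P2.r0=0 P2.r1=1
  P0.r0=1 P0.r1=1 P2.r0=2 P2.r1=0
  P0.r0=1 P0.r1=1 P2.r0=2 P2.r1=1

outcome vector order: (P0.r0,P0.r1,P2.r0,P2.r1)
under SC → (0,0,0,0); (0,0,0,1); (0,0,2,1); (0,1,0,0); (0,1,0,1); (0,1,2,1); (1,1,0,0); (1,1,0,1); (1,1,2,1)
claimed∖SC = {(1,1,2,0)}

spurious: P0.r0=1 P0.r1=1 P2.r0=2 P2.r1=0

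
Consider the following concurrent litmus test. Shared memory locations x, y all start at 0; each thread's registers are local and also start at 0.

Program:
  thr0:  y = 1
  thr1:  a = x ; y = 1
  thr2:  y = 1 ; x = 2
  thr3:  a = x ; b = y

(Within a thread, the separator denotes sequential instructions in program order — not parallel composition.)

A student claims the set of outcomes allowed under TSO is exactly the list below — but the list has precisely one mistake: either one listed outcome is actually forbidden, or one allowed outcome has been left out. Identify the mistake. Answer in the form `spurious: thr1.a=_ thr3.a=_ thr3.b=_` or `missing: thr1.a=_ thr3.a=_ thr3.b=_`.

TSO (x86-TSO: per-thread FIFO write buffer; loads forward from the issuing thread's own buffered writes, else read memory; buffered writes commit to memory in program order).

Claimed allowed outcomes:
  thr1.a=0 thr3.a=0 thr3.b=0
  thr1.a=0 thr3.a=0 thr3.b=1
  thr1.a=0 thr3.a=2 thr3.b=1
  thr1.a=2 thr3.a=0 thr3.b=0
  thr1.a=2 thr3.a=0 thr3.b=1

missing: thr1.a=2 thr3.a=2 thr3.b=1

outcome vector order: (thr1.a,thr3.a,thr3.b)
under TSO → <0 0 0> <0 0 1> <0 2 1> <2 0 0> <2 0 1> <2 2 1>
TSO∖claimed = {<2 2 1>}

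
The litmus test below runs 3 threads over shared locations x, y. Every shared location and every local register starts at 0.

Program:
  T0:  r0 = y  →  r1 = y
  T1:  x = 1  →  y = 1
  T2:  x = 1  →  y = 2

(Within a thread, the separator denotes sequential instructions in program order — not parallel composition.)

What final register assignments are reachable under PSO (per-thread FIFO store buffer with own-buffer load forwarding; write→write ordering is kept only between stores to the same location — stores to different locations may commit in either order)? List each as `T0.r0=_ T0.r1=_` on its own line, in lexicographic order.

T0.r0=0 T0.r1=0
T0.r0=0 T0.r1=1
T0.r0=0 T0.r1=2
T0.r0=1 T0.r1=1
T0.r0=1 T0.r1=2
T0.r0=2 T0.r1=1
T0.r0=2 T0.r1=2

outcome vector order: (T0.r0,T0.r1)
|PSO outcomes| = 7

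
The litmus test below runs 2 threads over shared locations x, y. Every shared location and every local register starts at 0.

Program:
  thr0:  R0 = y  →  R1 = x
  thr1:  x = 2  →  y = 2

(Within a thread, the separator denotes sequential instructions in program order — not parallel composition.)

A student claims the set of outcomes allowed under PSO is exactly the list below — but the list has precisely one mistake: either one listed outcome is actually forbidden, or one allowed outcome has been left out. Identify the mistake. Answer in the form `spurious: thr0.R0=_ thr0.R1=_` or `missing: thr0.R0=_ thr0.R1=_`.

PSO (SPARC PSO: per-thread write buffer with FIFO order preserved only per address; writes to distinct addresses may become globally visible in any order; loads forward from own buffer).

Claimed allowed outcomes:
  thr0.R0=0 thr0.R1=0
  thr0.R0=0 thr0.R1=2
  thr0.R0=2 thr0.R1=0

missing: thr0.R0=2 thr0.R1=2

outcome vector order: (thr0.R0,thr0.R1)
[PSO] allowed = {0/0, 0/2, 2/0, 2/2}
PSO∖claimed = {2/2}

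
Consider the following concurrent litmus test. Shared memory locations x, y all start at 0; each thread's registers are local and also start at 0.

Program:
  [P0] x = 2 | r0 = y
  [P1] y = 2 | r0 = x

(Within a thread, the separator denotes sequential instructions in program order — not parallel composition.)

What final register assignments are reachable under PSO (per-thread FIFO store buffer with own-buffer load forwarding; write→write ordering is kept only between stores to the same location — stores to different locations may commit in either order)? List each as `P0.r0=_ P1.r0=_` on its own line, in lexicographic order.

P0.r0=0 P1.r0=0
P0.r0=0 P1.r0=2
P0.r0=2 P1.r0=0
P0.r0=2 P1.r0=2

outcome vector order: (P0.r0,P1.r0)
|PSO outcomes| = 4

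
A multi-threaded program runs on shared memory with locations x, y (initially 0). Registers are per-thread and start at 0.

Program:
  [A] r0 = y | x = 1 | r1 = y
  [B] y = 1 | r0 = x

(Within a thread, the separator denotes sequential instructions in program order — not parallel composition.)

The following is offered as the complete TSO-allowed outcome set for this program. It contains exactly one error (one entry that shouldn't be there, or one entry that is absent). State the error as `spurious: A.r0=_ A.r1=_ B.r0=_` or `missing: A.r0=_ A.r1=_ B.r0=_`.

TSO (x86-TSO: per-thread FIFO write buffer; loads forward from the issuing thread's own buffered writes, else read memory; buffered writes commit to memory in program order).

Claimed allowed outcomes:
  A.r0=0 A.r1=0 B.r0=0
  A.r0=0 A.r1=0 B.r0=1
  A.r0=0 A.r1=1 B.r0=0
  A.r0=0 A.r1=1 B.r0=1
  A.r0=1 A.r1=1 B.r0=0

missing: A.r0=1 A.r1=1 B.r0=1

outcome vector order: (A.r0,A.r1,B.r0)
under TSO → 000 001 010 011 110 111
TSO∖claimed = {111}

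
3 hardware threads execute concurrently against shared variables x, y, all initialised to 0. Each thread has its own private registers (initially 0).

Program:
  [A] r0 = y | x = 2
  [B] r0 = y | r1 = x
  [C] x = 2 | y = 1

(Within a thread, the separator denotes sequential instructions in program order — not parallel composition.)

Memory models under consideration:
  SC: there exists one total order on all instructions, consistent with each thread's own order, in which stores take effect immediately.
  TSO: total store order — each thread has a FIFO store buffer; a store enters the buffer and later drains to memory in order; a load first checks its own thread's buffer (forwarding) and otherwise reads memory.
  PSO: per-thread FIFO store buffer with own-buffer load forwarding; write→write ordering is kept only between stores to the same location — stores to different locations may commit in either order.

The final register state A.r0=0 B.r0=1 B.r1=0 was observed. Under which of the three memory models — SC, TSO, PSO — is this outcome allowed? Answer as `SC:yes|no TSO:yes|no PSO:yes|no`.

outcome vector order: (A.r0,B.r0,B.r1)
SC (6): <0 0 0> <0 0 2> <0 1 2> <1 0 0> <1 0 2> <1 1 2>
TSO (6): <0 0 0> <0 0 2> <0 1 2> <1 0 0> <1 0 2> <1 1 2>
PSO (8): <0 0 0> <0 0 2> <0 1 0> <0 1 2> <1 0 0> <1 0 2> <1 1 0> <1 1 2>
target <0 1 0> ∈ {PSO}

SC:no TSO:no PSO:yes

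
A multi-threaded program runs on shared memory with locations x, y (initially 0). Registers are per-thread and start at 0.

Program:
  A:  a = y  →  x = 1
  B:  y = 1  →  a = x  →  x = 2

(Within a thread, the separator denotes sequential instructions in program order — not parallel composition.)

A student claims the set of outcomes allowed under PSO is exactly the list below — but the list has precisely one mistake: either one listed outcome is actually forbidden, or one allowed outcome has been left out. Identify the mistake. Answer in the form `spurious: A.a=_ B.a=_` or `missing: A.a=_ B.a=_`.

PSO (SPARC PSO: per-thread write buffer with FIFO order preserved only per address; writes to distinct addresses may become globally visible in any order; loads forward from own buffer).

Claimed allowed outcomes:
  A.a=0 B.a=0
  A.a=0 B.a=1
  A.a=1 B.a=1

missing: A.a=1 B.a=0

outcome vector order: (A.a,B.a)
[PSO] allowed = {(0,0) (0,1) (1,0) (1,1)}
PSO∖claimed = {(1,0)}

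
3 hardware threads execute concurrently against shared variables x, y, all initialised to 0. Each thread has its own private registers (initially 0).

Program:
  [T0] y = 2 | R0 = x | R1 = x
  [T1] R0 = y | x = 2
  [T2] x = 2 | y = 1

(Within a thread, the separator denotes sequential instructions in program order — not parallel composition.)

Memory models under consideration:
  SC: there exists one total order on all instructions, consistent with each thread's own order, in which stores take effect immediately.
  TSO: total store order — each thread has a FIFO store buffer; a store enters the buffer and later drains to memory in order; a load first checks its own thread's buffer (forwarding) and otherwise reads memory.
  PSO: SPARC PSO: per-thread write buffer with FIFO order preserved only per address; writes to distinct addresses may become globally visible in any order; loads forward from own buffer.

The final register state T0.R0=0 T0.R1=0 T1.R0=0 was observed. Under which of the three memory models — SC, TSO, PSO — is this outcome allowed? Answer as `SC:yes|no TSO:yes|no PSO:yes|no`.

SC:yes TSO:yes PSO:yes

outcome vector order: (T0.R0,T0.R1,T1.R0)
SC: 9 outcomes — {(0,0,0); (0,0,1); (0,0,2); (0,2,0); (0,2,1); (0,2,2); (2,2,0); (2,2,1); (2,2,2)}
TSO: 9 outcomes — {(0,0,0); (0,0,1); (0,0,2); (0,2,0); (0,2,1); (0,2,2); (2,2,0); (2,2,1); (2,2,2)}
PSO: 9 outcomes — {(0,0,0); (0,0,1); (0,0,2); (0,2,0); (0,2,1); (0,2,2); (2,2,0); (2,2,1); (2,2,2)}
target (0,0,0) ∈ {SC,TSO,PSO}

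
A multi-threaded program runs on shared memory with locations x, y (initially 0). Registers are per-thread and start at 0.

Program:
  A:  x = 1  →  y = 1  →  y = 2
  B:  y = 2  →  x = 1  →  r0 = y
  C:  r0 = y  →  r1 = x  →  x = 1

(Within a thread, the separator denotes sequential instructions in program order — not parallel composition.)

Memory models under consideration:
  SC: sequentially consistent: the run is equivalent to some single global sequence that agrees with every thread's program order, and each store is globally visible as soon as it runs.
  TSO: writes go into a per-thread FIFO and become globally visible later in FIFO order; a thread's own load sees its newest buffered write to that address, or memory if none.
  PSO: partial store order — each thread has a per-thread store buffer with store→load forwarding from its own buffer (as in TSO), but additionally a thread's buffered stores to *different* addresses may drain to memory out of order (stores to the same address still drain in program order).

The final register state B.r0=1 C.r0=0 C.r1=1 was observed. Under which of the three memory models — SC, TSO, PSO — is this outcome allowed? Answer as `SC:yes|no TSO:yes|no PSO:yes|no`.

SC:yes TSO:yes PSO:yes

outcome vector order: (B.r0,C.r0,C.r1)
SC: 10 outcomes — {(1,0,0); (1,0,1); (1,1,1); (1,2,0); (1,2,1); (2,0,0); (2,0,1); (2,1,1); (2,2,0); (2,2,1)}
TSO: 10 outcomes — {(1,0,0); (1,0,1); (1,1,1); (1,2,0); (1,2,1); (2,0,0); (2,0,1); (2,1,1); (2,2,0); (2,2,1)}
PSO: 12 outcomes — {(1,0,0); (1,0,1); (1,1,0); (1,1,1); (1,2,0); (1,2,1); (2,0,0); (2,0,1); (2,1,0); (2,1,1); (2,2,0); (2,2,1)}
target (1,0,1) ∈ {SC,TSO,PSO}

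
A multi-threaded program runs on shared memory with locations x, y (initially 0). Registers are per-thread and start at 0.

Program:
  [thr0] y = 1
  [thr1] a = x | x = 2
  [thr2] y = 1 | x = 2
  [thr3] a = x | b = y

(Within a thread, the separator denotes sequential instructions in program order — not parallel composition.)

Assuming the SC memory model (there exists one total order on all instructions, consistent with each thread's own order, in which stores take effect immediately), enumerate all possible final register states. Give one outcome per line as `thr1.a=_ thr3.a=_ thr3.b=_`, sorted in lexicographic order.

thr1.a=0 thr3.a=0 thr3.b=0
thr1.a=0 thr3.a=0 thr3.b=1
thr1.a=0 thr3.a=2 thr3.b=0
thr1.a=0 thr3.a=2 thr3.b=1
thr1.a=2 thr3.a=0 thr3.b=0
thr1.a=2 thr3.a=0 thr3.b=1
thr1.a=2 thr3.a=2 thr3.b=1

outcome vector order: (thr1.a,thr3.a,thr3.b)
|SC outcomes| = 7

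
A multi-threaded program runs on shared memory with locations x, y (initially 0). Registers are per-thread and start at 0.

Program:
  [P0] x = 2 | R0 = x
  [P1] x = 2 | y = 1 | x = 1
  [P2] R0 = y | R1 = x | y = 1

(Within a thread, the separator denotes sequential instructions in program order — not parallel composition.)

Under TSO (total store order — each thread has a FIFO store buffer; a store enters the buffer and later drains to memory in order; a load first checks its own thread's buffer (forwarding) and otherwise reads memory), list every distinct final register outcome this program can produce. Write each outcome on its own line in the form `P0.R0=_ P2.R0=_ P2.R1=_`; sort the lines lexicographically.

outcome vector order: (P0.R0,P2.R0,P2.R1)
|TSO outcomes| = 10

P0.R0=1 P2.R0=0 P2.R1=0
P0.R0=1 P2.R0=0 P2.R1=1
P0.R0=1 P2.R0=0 P2.R1=2
P0.R0=1 P2.R0=1 P2.R1=1
P0.R0=1 P2.R0=1 P2.R1=2
P0.R0=2 P2.R0=0 P2.R1=0
P0.R0=2 P2.R0=0 P2.R1=1
P0.R0=2 P2.R0=0 P2.R1=2
P0.R0=2 P2.R0=1 P2.R1=1
P0.R0=2 P2.R0=1 P2.R1=2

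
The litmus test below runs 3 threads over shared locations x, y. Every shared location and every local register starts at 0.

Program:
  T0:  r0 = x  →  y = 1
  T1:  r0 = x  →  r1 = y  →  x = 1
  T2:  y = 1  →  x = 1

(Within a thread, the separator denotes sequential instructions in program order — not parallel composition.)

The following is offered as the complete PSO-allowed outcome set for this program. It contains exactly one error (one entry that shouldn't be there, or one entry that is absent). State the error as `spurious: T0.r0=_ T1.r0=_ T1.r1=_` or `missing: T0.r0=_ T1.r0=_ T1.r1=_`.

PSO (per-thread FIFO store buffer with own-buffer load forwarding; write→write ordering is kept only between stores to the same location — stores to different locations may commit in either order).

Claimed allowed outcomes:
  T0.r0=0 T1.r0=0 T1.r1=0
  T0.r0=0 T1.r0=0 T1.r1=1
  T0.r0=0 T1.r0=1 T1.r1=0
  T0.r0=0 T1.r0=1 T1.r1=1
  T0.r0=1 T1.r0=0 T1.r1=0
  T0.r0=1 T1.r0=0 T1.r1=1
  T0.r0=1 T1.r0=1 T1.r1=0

outcome vector order: (T0.r0,T1.r0,T1.r1)
PSO (8): <0 0 0>, <0 0 1>, <0 1 0>, <0 1 1>, <1 0 0>, <1 0 1>, <1 1 0>, <1 1 1>
PSO∖claimed = {<1 1 1>}

missing: T0.r0=1 T1.r0=1 T1.r1=1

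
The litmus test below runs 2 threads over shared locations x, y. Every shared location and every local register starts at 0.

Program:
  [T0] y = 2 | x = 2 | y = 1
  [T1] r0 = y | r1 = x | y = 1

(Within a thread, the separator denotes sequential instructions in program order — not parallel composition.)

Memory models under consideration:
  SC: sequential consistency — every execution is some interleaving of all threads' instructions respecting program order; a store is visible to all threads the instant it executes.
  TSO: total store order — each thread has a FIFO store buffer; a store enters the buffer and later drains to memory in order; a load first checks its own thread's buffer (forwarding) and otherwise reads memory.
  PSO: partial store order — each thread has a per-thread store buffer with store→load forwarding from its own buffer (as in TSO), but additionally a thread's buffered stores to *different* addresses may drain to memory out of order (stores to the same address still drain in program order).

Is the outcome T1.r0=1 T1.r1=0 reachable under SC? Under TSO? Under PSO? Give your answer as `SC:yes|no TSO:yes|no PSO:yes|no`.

outcome vector order: (T1.r0,T1.r1)
SC: 5 outcomes — {(0,0) (0,2) (1,2) (2,0) (2,2)}
TSO: 5 outcomes — {(0,0) (0,2) (1,2) (2,0) (2,2)}
PSO: 6 outcomes — {(0,0) (0,2) (1,0) (1,2) (2,0) (2,2)}
target (1,0) ∈ {PSO}

SC:no TSO:no PSO:yes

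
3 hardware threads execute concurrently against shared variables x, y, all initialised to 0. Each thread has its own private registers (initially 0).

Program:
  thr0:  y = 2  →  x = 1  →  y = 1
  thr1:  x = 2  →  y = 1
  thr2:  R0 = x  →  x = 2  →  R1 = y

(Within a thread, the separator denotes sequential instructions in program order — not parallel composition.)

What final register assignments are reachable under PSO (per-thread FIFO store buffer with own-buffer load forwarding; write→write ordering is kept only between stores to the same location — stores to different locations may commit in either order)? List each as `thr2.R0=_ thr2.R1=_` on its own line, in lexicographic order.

outcome vector order: (thr2.R0,thr2.R1)
|PSO outcomes| = 9

thr2.R0=0 thr2.R1=0
thr2.R0=0 thr2.R1=1
thr2.R0=0 thr2.R1=2
thr2.R0=1 thr2.R1=0
thr2.R0=1 thr2.R1=1
thr2.R0=1 thr2.R1=2
thr2.R0=2 thr2.R1=0
thr2.R0=2 thr2.R1=1
thr2.R0=2 thr2.R1=2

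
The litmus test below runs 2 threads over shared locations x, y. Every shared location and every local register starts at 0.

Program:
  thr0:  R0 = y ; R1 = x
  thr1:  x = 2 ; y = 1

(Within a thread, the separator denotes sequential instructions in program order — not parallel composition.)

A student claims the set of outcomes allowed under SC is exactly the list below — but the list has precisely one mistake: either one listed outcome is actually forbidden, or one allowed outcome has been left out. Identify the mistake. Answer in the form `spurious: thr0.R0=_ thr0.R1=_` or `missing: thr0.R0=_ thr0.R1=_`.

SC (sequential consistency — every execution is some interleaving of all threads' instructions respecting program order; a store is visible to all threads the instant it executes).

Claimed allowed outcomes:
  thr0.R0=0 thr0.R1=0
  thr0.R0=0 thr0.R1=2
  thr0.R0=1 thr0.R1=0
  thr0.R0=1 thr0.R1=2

spurious: thr0.R0=1 thr0.R1=0

outcome vector order: (thr0.R0,thr0.R1)
SC (3): 0/0; 0/2; 1/2
claimed∖SC = {1/0}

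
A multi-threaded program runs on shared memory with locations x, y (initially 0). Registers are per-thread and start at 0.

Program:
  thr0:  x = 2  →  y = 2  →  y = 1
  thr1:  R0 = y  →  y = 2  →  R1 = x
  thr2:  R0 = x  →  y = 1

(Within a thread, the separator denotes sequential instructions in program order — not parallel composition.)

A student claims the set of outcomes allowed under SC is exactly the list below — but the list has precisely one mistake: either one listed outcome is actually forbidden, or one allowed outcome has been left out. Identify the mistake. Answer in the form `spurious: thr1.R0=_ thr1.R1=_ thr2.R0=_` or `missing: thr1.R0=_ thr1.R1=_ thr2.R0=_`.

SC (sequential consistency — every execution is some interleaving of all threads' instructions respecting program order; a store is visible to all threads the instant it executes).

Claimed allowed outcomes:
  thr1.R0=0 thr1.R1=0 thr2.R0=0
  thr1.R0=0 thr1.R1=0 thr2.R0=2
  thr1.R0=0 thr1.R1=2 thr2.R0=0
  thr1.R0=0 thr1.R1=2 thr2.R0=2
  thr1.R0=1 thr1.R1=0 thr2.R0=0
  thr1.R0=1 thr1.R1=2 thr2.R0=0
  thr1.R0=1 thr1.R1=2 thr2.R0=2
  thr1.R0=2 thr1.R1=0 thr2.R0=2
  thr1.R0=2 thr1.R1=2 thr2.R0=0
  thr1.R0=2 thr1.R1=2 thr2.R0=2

spurious: thr1.R0=2 thr1.R1=0 thr2.R0=2

outcome vector order: (thr1.R0,thr1.R1,thr2.R0)
under SC → <0 0 0>; <0 0 2>; <0 2 0>; <0 2 2>; <1 0 0>; <1 2 0>; <1 2 2>; <2 2 0>; <2 2 2>
claimed∖SC = {<2 0 2>}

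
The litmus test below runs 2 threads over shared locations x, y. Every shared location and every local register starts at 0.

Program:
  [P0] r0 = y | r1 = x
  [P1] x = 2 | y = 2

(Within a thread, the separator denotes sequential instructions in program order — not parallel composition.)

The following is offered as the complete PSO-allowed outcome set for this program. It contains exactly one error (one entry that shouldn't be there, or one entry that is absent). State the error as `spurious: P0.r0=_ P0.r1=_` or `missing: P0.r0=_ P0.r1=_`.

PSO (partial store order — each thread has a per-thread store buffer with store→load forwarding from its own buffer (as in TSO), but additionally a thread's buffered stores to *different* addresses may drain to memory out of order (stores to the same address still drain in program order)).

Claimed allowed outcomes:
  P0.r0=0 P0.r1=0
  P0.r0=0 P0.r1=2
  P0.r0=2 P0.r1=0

missing: P0.r0=2 P0.r1=2

outcome vector order: (P0.r0,P0.r1)
PSO (4): <0 0>, <0 2>, <2 0>, <2 2>
PSO∖claimed = {<2 2>}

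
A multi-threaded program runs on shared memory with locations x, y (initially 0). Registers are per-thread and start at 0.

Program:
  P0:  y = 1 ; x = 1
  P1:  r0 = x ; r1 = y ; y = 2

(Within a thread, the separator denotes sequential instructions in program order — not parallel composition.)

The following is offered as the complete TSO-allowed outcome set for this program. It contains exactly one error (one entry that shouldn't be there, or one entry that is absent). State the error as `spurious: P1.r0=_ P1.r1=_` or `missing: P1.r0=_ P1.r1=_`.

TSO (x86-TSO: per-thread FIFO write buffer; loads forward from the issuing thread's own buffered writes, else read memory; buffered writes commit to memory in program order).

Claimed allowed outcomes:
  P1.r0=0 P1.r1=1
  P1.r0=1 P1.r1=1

missing: P1.r0=0 P1.r1=0

outcome vector order: (P1.r0,P1.r1)
[TSO] allowed = {00 01 11}
TSO∖claimed = {00}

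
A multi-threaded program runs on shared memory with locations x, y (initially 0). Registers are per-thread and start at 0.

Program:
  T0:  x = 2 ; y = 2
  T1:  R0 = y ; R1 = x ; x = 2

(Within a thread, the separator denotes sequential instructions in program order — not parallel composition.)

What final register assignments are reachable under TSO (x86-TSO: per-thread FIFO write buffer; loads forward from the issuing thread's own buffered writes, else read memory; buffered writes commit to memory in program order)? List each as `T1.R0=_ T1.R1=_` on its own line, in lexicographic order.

outcome vector order: (T1.R0,T1.R1)
|TSO outcomes| = 3

T1.R0=0 T1.R1=0
T1.R0=0 T1.R1=2
T1.R0=2 T1.R1=2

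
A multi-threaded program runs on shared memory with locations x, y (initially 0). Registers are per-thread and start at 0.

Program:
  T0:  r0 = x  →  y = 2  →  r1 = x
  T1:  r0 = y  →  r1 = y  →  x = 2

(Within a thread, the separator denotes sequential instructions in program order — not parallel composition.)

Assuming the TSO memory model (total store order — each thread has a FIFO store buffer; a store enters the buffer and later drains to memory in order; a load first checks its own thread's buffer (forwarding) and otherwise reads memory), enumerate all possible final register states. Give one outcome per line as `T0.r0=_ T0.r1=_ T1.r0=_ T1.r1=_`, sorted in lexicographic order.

T0.r0=0 T0.r1=0 T1.r0=0 T1.r1=0
T0.r0=0 T0.r1=0 T1.r0=0 T1.r1=2
T0.r0=0 T0.r1=0 T1.r0=2 T1.r1=2
T0.r0=0 T0.r1=2 T1.r0=0 T1.r1=0
T0.r0=0 T0.r1=2 T1.r0=0 T1.r1=2
T0.r0=0 T0.r1=2 T1.r0=2 T1.r1=2
T0.r0=2 T0.r1=2 T1.r0=0 T1.r1=0

outcome vector order: (T0.r0,T0.r1,T1.r0,T1.r1)
|TSO outcomes| = 7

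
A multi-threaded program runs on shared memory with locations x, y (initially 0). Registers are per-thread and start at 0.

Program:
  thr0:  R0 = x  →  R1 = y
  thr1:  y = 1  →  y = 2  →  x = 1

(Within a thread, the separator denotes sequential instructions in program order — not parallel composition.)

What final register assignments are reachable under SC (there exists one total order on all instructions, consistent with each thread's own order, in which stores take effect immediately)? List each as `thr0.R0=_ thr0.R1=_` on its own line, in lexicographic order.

thr0.R0=0 thr0.R1=0
thr0.R0=0 thr0.R1=1
thr0.R0=0 thr0.R1=2
thr0.R0=1 thr0.R1=2

outcome vector order: (thr0.R0,thr0.R1)
|SC outcomes| = 4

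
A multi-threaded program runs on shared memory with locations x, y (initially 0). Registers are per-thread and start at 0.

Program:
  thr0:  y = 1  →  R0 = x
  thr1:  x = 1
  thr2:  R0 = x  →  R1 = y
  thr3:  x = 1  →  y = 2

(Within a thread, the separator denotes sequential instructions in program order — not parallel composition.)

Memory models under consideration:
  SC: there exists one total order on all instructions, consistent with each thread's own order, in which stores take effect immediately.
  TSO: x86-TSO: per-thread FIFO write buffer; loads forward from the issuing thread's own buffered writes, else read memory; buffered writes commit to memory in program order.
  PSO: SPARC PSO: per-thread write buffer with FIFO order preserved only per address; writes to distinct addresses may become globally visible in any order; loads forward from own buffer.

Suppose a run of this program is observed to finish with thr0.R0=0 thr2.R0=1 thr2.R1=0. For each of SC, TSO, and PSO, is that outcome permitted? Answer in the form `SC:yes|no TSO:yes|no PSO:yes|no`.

SC:no TSO:yes PSO:yes

outcome vector order: (thr0.R0,thr2.R0,thr2.R1)
SC (11): 0/0/0; 0/0/1; 0/0/2; 0/1/1; 0/1/2; 1/0/0; 1/0/1; 1/0/2; 1/1/0; 1/1/1; 1/1/2
TSO (12): 0/0/0; 0/0/1; 0/0/2; 0/1/0; 0/1/1; 0/1/2; 1/0/0; 1/0/1; 1/0/2; 1/1/0; 1/1/1; 1/1/2
PSO (12): 0/0/0; 0/0/1; 0/0/2; 0/1/0; 0/1/1; 0/1/2; 1/0/0; 1/0/1; 1/0/2; 1/1/0; 1/1/1; 1/1/2
target 0/1/0 ∈ {TSO,PSO}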